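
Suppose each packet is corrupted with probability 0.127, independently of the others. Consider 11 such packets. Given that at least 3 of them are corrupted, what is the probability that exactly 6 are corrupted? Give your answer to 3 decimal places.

X ~ Binomial(11, 0.127). Want P(X=6 | X≥3) = P(X=6) / P(X≥3).
P(X=6) = C(11,6)·0.127^6·0.873^5 = 0.00098
P(X≥3) = 1 − 0.22447 − 0.35920 − 0.26128 = 0.15505
Ratio = 0.00098 / 0.15505 = 0.00634

0.006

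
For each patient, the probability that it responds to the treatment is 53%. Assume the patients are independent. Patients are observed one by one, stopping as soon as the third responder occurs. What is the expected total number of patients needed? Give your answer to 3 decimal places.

Y = total patients until the third success; negative binomial with r=3, p=0.53.
E[Y] = r / p = 3 / 0.53 = 5.66038

5.660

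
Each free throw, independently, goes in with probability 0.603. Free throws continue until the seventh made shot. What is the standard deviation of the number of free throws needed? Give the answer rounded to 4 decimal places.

Y = total free throws until the seventh success; negative binomial with r=7, p=0.603.
SD(Y) = √[r(1−p)/p²] = √(7.642825) = 2.764566

2.7646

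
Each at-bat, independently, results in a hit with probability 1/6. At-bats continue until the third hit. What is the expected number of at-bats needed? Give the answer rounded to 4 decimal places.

18.0000

Y = total at-bats until the third success; negative binomial with r=3, p=0.166667.
E[Y] = r / p = 3 / 0.166667 = 18.000000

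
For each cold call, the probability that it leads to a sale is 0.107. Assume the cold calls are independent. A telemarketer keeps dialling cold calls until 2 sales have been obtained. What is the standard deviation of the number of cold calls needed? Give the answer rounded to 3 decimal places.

12.490

Y = total cold calls until the second success; negative binomial with r=2, p=0.107.
SD(Y) = √[r(1−p)/p²] = √(155.99616) = 12.48984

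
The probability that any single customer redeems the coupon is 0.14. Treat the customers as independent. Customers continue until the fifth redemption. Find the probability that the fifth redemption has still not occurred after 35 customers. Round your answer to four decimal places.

Needing more than 35 customers ⇔ fewer than 5 successes in the first 35. With X ~ Binomial(35, 0.14), P(Y > 35) = P(X ≤ 4).
  k=0: C(35,0)·0.14^0·0.86^35 = 0.005099
  k=1: C(35,1)·0.14^1·0.86^34 = 0.029050
  k=2: C(35,2)·0.14^2·0.86^33 = 0.080394
  k=3: C(35,3)·0.14^3·0.86^32 = 0.143961
  k=4: C(35,4)·0.14^4·0.86^31 = 0.187484
P(X ≤ 4) = 0.445987

0.4460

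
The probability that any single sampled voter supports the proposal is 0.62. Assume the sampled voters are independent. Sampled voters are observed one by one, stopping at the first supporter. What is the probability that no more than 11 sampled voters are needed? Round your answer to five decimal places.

0.99998

Y = number of sampled voters to the first success; geometric, p = 0.62.
P(Y ≤ 11) = 1 − (1−p)^11 = 1 − 0.0000239 = 0.9999761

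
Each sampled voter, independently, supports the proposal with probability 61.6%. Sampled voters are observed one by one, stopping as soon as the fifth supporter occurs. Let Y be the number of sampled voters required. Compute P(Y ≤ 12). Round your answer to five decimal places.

0.95501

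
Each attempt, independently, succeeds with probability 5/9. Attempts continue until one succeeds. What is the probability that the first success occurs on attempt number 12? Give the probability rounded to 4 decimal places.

Geometric (trials to first success), p = 0.555556.
P(Y = 12) = (1−p)^11 · p = 0.00013366 · 0.555556 = 0.000074

0.0001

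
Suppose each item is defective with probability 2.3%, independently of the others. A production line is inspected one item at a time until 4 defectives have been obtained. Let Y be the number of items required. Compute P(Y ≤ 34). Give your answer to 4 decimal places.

Finishing within 34 items ⇔ at least 4 successes in the first 34. With X ~ Binomial(34, 0.023), P(Y ≤ 34) = 1 − P(X ≤ 3).
  k=0: C(34,0)·0.023^0·0.977^34 = 0.453331
  k=1: C(34,1)·0.023^1·0.977^33 = 0.362850
  k=2: C(34,2)·0.023^2·0.977^32 = 0.140943
  k=3: C(34,3)·0.023^3·0.977^31 = 0.035392
1 − 0.992516 = 0.007484

0.0075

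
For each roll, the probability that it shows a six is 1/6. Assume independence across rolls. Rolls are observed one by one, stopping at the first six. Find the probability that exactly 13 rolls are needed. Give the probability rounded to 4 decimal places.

Geometric (trials to first success), p = 0.166667.
P(Y = 13) = (1−p)^12 · p = 0.11216 · 0.166667 = 0.018693

0.0187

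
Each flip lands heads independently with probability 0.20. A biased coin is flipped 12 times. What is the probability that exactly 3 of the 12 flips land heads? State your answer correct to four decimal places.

0.2362

X ~ Binomial(n=12, p=0.20).
P(X=3) = C(12,3) · p^3 · (1−p)^9
= 220 · 0.008 · 0.13422 = 0.236223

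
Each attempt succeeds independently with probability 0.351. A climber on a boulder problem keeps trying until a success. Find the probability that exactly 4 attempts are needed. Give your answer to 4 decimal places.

Geometric (trials to first success), p = 0.351.
P(Y = 4) = (1−p)^3 · p = 0.27336 · 0.351 = 0.095949

0.0959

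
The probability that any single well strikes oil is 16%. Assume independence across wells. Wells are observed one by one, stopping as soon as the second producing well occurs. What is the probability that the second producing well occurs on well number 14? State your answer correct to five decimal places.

0.04107

Y = trial on which the second success occurs; negative binomial, r=2, p=0.16.
P(Y=14) = C(13,1) · p^2 · (1−p)^12
= 13 · 0.0256 · 0.12341 = 0.0410710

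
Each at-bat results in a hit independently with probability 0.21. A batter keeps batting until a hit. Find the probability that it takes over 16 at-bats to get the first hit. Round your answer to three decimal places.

0.023

Y = number of at-bats to the first success; geometric, p = 0.21.
P(Y > 16) = P(first 16 all fail) = (1−p)^16 = 0.02302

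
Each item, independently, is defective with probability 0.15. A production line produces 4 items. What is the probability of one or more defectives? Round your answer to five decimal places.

0.47799

P(at least one) = 1 − P(none) = 1 − (1 − 0.15)^4
= 1 − 0.5220063 = 0.4779937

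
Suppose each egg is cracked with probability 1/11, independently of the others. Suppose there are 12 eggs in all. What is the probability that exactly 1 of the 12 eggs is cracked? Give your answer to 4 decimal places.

X ~ Binomial(n=12, p=0.090909).
P(X=1) = C(12,1) · p^1 · (1−p)^11
= 12 · 0.090909 · 0.35049 = 0.382357

0.3824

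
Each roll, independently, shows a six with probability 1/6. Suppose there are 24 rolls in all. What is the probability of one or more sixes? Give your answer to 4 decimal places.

0.9874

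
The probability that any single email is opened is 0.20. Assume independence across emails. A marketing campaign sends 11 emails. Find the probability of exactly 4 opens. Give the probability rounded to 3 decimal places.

0.111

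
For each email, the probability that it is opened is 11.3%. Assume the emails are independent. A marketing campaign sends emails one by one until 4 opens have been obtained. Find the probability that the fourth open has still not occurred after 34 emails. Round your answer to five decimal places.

0.45465

Needing more than 34 emails ⇔ fewer than 4 successes in the first 34. With X ~ Binomial(34, 0.113), P(Y > 34) = P(X ≤ 3).
  k=0: C(34,0)·0.113^0·0.887^34 = 0.0169591
  k=1: C(34,1)·0.113^1·0.887^33 = 0.0734576
  k=2: C(34,2)·0.113^2·0.887^32 = 0.1544101
  k=3: C(34,3)·0.113^3·0.887^31 = 0.2098259
P(X ≤ 3) = 0.4546527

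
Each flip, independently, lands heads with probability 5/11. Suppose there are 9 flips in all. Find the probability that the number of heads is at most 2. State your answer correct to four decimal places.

X ~ Binomial(9, 0.454545); P(X ≤ 2) = Σ C(9,k) p^k (1−p)^(9−k) over k:
  k=0: C(9,0)·0.454545^0·0.545455^9 = 0.004274
  k=1: C(9,1)·0.454545^1·0.545455^8 = 0.032054
  k=2: C(9,2)·0.454545^2·0.545455^7 = 0.106848
Total = 0.143177

0.1432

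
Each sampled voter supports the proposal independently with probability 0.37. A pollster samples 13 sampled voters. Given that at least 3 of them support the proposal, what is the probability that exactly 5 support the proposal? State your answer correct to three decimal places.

X ~ Binomial(13, 0.37). Want P(X=5 | X≥3) = P(X=5) / P(X≥3).
P(X=5) = C(13,5)·0.37^5·0.63^8 = 0.22147
P(X≥3) = 1 − 0.00246 − 0.01880 − 0.06626 = 0.91248
Ratio = 0.22147 / 0.91248 = 0.24271

0.243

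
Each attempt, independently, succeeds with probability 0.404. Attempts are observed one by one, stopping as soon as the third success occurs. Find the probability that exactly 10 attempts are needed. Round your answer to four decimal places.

0.0634

Y = trial on which the third success occurs; negative binomial, r=3, p=0.404.
P(Y=10) = C(9,2) · p^3 · (1−p)^7
= 36 · 0.065939 · 0.026713 = 0.063412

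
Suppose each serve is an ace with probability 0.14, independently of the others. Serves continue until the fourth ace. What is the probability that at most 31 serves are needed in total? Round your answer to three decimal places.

Finishing within 31 serves ⇔ at least 4 successes in the first 31. With X ~ Binomial(31, 0.14), P(Y ≤ 31) = 1 − P(X ≤ 3).
  k=0: C(31,0)·0.14^0·0.86^31 = 0.00932
  k=1: C(31,1)·0.14^1·0.86^30 = 0.04704
  k=2: C(31,2)·0.14^2·0.86^29 = 0.11486
  k=3: C(31,3)·0.14^3·0.86^28 = 0.18075
1 − 0.35196 = 0.64804

0.648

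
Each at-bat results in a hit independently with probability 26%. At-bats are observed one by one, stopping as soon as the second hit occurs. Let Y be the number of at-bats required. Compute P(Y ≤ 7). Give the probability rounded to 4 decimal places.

Finishing within 7 at-bats ⇔ at least 2 successes in the first 7. With X ~ Binomial(7, 0.26), P(Y ≤ 7) = 1 − P(X ≤ 1).
  k=0: C(7,0)·0.26^0·0.74^7 = 0.121513
  k=1: C(7,1)·0.26^1·0.74^6 = 0.298856
1 − 0.420369 = 0.579631

0.5796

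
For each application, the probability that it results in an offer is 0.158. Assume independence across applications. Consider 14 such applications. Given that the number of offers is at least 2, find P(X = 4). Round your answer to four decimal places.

X ~ Binomial(14, 0.158). Want P(X=4 | X≥2) = P(X=4) / P(X≥2).
P(X=4) = C(14,4)·0.158^4·0.842^10 = 0.111733
P(X≥2) = 1 − 0.090026 − 0.236506 = 0.673468
Ratio = 0.111733 / 0.673468 = 0.165908

0.1659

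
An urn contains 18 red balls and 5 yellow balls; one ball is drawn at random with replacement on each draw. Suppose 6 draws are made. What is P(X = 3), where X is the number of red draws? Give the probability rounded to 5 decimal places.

0.09849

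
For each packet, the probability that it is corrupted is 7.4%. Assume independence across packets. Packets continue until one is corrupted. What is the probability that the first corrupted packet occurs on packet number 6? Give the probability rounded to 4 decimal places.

Geometric (trials to first success), p = 0.074.
P(Y = 6) = (1−p)^5 · p = 0.68086 · 0.074 = 0.050383

0.0504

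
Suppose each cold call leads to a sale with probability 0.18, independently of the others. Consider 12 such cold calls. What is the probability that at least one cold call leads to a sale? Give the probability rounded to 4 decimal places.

0.9076

P(at least one) = 1 − P(none) = 1 − (1 − 0.18)^12
= 1 − 0.092420 = 0.907580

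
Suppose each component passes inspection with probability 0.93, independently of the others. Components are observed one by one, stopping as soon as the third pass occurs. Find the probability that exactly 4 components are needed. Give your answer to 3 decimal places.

0.169

Y = trial on which the third success occurs; negative binomial, r=3, p=0.93.
P(Y=4) = C(3,2) · p^3 · (1−p)^1
= 3 · 0.80436 · 0.07 = 0.16891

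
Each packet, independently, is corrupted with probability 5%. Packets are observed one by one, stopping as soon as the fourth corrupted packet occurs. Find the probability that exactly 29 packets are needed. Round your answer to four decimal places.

Y = trial on which the fourth success occurs; negative binomial, r=4, p=0.05.
P(Y=29) = C(28,3) · p^4 · (1−p)^25
= 3276 · 6.25e-06 · 0.27739 = 0.005680

0.0057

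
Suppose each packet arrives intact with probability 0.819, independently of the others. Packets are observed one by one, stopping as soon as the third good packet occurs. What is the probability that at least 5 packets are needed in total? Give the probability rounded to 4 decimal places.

Needing more than 4 packets ⇔ fewer than 3 successes in the first 4. With X ~ Binomial(4, 0.819), P(Y > 4) = P(X ≤ 2).
  k=0: C(4,0)·0.819^0·0.181^4 = 0.001073
  k=1: C(4,1)·0.819^1·0.181^3 = 0.019426
  k=2: C(4,2)·0.819^2·0.181^2 = 0.131849
P(X ≤ 2) = 0.152348

0.1523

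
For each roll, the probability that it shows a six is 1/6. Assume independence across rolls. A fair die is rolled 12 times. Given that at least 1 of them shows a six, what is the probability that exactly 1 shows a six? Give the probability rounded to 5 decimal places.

0.30318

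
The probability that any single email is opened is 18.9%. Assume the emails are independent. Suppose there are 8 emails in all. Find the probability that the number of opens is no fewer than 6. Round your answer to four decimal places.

X ~ Binomial(8, 0.189); P(X ≥ 6) = Σ C(8,k) p^k (1−p)^(8−k) over k:
  k=6: C(8,6)·0.189^6·0.811^2 = 0.000839
  k=7: C(8,7)·0.189^7·0.811^1 = 0.000056
  k=8: C(8,8)·0.189^8·0.811^0 = 0.000002
Total = 0.000897

0.0009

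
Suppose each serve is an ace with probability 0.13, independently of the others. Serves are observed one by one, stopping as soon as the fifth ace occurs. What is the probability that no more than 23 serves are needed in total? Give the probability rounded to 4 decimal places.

0.1706

Finishing within 23 serves ⇔ at least 5 successes in the first 23. With X ~ Binomial(23, 0.13), P(Y ≤ 23) = 1 − P(X ≤ 4).
  k=0: C(23,0)·0.13^0·0.87^23 = 0.040639
  k=1: C(23,1)·0.13^1·0.87^22 = 0.139667
  k=2: C(23,2)·0.13^2·0.87^21 = 0.229568
  k=3: C(23,3)·0.13^3·0.87^20 = 0.240123
  k=4: C(23,4)·0.13^4·0.87^19 = 0.179402
1 − 0.829400 = 0.170600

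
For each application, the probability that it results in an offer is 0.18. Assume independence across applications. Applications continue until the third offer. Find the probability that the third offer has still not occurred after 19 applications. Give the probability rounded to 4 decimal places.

0.3090

Needing more than 19 applications ⇔ fewer than 3 successes in the first 19. With X ~ Binomial(19, 0.18), P(Y > 19) = P(X ≤ 2).
  k=0: C(19,0)·0.18^0·0.82^19 = 0.023039
  k=1: C(19,1)·0.18^1·0.82^18 = 0.096089
  k=2: C(19,2)·0.18^2·0.82^17 = 0.189835
P(X ≤ 2) = 0.308964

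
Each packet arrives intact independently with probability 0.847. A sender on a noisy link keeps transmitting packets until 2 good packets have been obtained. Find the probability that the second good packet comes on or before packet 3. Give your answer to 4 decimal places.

Finishing within 3 packets ⇔ at least 2 successes in the first 3. With X ~ Binomial(3, 0.847), P(Y ≤ 3) = 1 − P(X ≤ 1).
  k=0: C(3,0)·0.847^0·0.153^3 = 0.003582
  k=1: C(3,1)·0.847^1·0.153^2 = 0.059482
1 − 0.063064 = 0.936936

0.9369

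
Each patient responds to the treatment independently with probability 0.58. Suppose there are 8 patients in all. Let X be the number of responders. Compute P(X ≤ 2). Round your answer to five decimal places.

X ~ Binomial(8, 0.58); P(X ≤ 2) = Σ C(8,k) p^k (1−p)^(8−k) over k:
  k=0: C(8,0)·0.58^0·0.42^8 = 0.0009683
  k=1: C(8,1)·0.58^1·0.42^7 = 0.0106970
  k=2: C(8,2)·0.58^2·0.42^6 = 0.0517023
Total = 0.0633676

0.06337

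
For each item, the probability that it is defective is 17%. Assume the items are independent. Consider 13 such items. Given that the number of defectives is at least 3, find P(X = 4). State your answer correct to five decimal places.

X ~ Binomial(13, 0.17). Want P(X=4 | X≥3) = P(X=4) / P(X≥3).
P(X=4) = C(13,4)·0.17^4·0.83^9 = 0.1116361
P(X≥3) = 1 − 0.0887187 − 0.2362269 − 0.2903030 = 0.3847514
Ratio = 0.1116361 / 0.3847514 = 0.2901512

0.29015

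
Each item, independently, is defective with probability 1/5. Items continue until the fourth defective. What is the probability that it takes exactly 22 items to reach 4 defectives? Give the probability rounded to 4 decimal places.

Y = trial on which the fourth success occurs; negative binomial, r=4, p=0.20.
P(Y=22) = C(21,3) · p^4 · (1−p)^18
= 1330 · 0.0016 · 0.018014 = 0.038335

0.0383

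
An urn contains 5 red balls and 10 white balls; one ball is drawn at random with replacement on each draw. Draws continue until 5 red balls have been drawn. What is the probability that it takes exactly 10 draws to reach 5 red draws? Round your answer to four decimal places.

0.0683

Y = trial on which the fifth success occurs; negative binomial, r=5, p=0.333333.
P(Y=10) = C(9,4) · p^5 · (1−p)^5
= 126 · 0.0041152 · 0.13169 = 0.068282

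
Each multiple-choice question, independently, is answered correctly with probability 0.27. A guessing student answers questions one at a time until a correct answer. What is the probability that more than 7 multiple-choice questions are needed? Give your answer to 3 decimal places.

Y = number of multiple-choice questions to the first success; geometric, p = 0.27.
P(Y > 7) = P(first 7 all fail) = (1−p)^7 = 0.11047

0.110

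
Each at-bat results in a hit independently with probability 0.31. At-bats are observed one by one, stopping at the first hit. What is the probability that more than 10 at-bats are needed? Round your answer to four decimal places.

0.0245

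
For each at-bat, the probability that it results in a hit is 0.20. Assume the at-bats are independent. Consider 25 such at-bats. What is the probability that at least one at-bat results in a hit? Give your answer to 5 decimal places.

P(at least one) = 1 − P(none) = 1 − (1 − 0.20)^25
= 1 − 0.0037779 = 0.9962221

0.99622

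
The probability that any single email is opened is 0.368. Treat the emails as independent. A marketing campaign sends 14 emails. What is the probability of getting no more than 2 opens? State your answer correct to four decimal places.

0.0649

X ~ Binomial(14, 0.368); P(X ≤ 2) = Σ C(14,k) p^k (1−p)^(14−k) over k:
  k=0: C(14,0)·0.368^0·0.632^14 = 0.001622
  k=1: C(14,1)·0.368^1·0.632^13 = 0.013222
  k=2: C(14,2)·0.368^2·0.632^12 = 0.050043
Total = 0.064887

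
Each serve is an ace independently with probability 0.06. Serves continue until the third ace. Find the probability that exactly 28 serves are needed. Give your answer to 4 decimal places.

Y = trial on which the third success occurs; negative binomial, r=3, p=0.06.
P(Y=28) = C(27,2) · p^3 · (1−p)^25
= 351 · 0.000216 · 0.21291 = 0.016142

0.0161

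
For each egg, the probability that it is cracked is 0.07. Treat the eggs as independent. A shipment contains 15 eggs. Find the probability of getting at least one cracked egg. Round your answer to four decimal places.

P(at least one) = 1 − P(none) = 1 − (1 − 0.07)^15
= 1 − 0.336701 = 0.663299

0.6633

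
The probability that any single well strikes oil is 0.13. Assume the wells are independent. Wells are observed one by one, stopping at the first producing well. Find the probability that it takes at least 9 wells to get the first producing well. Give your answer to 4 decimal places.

0.3282

Y = number of wells to the first success; geometric, p = 0.13.
P(Y > 8) = P(first 8 all fail) = (1−p)^8 = 0.328212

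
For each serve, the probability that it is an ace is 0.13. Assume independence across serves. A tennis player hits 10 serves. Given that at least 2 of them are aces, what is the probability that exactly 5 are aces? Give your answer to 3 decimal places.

X ~ Binomial(10, 0.13). Want P(X=5 | X≥2) = P(X=5) / P(X≥2).
P(X=5) = C(10,5)·0.13^5·0.87^5 = 0.00466
P(X≥2) = 1 − 0.24842 − 0.37121 = 0.38037
Ratio = 0.00466 / 0.38037 = 0.01226

0.012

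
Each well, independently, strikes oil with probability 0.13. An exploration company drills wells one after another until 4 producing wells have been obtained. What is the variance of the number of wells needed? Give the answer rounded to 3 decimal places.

205.917

Y = total wells until the fourth success; negative binomial with r=4, p=0.13.
Var(Y) = r(1−p)/p² = 4·0.87 / 0.13² = 205.91716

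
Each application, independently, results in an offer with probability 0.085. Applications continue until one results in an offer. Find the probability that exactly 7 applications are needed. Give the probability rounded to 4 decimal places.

0.0499

Geometric (trials to first success), p = 0.085.
P(Y = 7) = (1−p)^6 · p = 0.58685 · 0.085 = 0.049882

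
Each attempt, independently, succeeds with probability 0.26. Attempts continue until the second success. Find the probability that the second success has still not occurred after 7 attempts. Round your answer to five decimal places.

0.42037

Needing more than 7 attempts ⇔ fewer than 2 successes in the first 7. With X ~ Binomial(7, 0.26), P(Y > 7) = P(X ≤ 1).
  k=0: C(7,0)·0.26^0·0.74^7 = 0.1215128
  k=1: C(7,1)·0.26^1·0.74^6 = 0.2988558
P(X ≤ 1) = 0.4203686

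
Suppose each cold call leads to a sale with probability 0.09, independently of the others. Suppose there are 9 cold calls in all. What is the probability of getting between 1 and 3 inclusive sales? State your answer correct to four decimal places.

0.5664

X ~ Binomial(9, 0.09); P(1 ≤ X ≤ 3) = Σ C(9,k) p^k (1−p)^(9−k) over k:
  k=1: C(9,1)·0.09^1·0.91^8 = 0.380905
  k=2: C(9,2)·0.09^2·0.91^7 = 0.150688
  k=3: C(9,3)·0.09^3·0.91^6 = 0.034774
Total = 0.566366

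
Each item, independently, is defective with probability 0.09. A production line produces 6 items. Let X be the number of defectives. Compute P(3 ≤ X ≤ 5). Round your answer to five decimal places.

0.01183

X ~ Binomial(6, 0.09); P(3 ≤ X ≤ 5) = Σ C(6,k) p^k (1−p)^(6−k) over k:
  k=3: C(6,3)·0.09^3·0.91^3 = 0.0109871
  k=4: C(6,4)·0.09^4·0.91^2 = 0.0008150
  k=5: C(6,5)·0.09^5·0.91^1 = 0.0000322
Total = 0.0118343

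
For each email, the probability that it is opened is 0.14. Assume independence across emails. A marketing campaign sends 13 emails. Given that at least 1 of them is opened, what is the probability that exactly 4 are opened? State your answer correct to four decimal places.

0.0823

X ~ Binomial(13, 0.14). Want P(X=4 | X≥1) = P(X=4) / P(X≥1).
P(X=4) = C(13,4)·0.14^4·0.86^9 = 0.070681
P(X≥1) = 1 − 0.140760 = 0.859240
Ratio = 0.070681 / 0.859240 = 0.082260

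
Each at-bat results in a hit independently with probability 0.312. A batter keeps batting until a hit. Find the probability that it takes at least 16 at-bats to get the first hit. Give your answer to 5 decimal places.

0.00366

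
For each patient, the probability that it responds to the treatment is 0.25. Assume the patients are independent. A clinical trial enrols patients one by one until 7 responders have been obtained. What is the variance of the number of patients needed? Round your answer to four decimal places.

84.0000

Y = total patients until the seventh success; negative binomial with r=7, p=0.25.
Var(Y) = r(1−p)/p² = 7·0.75 / 0.25² = 84.000000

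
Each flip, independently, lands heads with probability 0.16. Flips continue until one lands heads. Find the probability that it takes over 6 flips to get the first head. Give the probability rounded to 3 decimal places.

0.351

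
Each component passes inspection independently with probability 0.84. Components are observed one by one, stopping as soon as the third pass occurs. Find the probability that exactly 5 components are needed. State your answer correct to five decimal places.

Y = trial on which the third success occurs; negative binomial, r=3, p=0.84.
P(Y=5) = C(4,2) · p^3 · (1−p)^2
= 6 · 0.5927 · 0.0256 = 0.0910393

0.09104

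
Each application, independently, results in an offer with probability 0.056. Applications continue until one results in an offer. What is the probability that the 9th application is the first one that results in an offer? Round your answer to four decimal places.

Geometric (trials to first success), p = 0.056.
P(Y = 9) = (1−p)^8 · p = 0.63063 · 0.056 = 0.035315

0.0353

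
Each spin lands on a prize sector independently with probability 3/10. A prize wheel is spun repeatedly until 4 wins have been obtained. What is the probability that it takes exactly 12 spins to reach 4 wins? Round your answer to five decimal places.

Y = trial on which the fourth success occurs; negative binomial, r=4, p=0.30.
P(Y=12) = C(11,3) · p^4 · (1−p)^8
= 165 · 0.0081 · 0.057648 = 0.0770466

0.07705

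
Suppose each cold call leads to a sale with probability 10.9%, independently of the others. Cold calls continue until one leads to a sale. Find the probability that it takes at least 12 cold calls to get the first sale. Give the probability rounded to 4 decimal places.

0.2810

Y = number of cold calls to the first success; geometric, p = 0.109.
P(Y > 11) = P(first 11 all fail) = (1−p)^11 = 0.280967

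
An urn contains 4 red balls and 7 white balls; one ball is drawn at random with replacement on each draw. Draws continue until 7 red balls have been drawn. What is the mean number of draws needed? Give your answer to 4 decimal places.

Y = total draws until the seventh success; negative binomial with r=7, p=0.363636.
E[Y] = r / p = 7 / 0.363636 = 19.250000

19.2500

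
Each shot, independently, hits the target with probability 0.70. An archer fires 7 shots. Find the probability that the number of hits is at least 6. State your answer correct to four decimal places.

X ~ Binomial(7, 0.70); P(X ≥ 6) = Σ C(7,k) p^k (1−p)^(7−k) over k:
  k=6: C(7,6)·0.70^6·0.30^1 = 0.247063
  k=7: C(7,7)·0.70^7·0.30^0 = 0.082354
Total = 0.329417

0.3294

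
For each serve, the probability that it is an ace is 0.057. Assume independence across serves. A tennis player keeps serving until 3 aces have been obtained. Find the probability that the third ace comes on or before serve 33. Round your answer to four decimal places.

Finishing within 33 serves ⇔ at least 3 successes in the first 33. With X ~ Binomial(33, 0.057), P(Y ≤ 33) = 1 − P(X ≤ 2).
  k=0: C(33,0)·0.057^0·0.943^33 = 0.144174
  k=1: C(33,1)·0.057^1·0.943^32 = 0.287583
  k=2: C(33,2)·0.057^2·0.943^31 = 0.278129
1 − 0.709885 = 0.290115

0.2901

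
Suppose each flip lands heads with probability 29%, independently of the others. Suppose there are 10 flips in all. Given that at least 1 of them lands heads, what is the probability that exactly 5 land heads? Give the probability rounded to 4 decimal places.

0.0964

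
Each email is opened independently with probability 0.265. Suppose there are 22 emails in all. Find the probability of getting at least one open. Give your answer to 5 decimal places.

P(at least one) = 1 − P(none) = 1 − (1 − 0.265)^22
= 1 − 0.0011437 = 0.9988563

0.99886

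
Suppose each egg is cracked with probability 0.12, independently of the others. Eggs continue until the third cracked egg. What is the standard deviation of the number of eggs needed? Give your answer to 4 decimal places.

Y = total eggs until the third success; negative binomial with r=3, p=0.12.
SD(Y) = √[r(1−p)/p²] = √(183.333333) = 13.540064

13.5401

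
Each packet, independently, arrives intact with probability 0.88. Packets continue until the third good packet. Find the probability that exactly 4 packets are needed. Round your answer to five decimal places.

0.24533

Y = trial on which the third success occurs; negative binomial, r=3, p=0.88.
P(Y=4) = C(3,2) · p^3 · (1−p)^1
= 3 · 0.68147 · 0.12 = 0.2453299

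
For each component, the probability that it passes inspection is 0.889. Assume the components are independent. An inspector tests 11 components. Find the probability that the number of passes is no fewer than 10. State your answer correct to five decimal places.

0.65058

X ~ Binomial(11, 0.889); P(X ≥ 10) = Σ C(11,k) p^k (1−p)^(11−k) over k:
  k=10: C(11,10)·0.889^10·0.111^1 = 0.3764725
  k=11: C(11,11)·0.889^11·0.111^0 = 0.2741065
Total = 0.6505790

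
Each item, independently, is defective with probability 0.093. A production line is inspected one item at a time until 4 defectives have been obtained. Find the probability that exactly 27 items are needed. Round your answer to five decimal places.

Y = trial on which the fourth success occurs; negative binomial, r=4, p=0.093.
P(Y=27) = C(26,3) · p^4 · (1−p)^23
= 2600 · 7.4805e-05 · 0.10592 = 0.0206003

0.02060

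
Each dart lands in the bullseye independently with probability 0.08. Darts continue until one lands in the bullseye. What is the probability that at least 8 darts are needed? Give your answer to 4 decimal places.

0.5578

Y = number of darts to the first success; geometric, p = 0.08.
P(Y > 7) = P(first 7 all fail) = (1−p)^7 = 0.557847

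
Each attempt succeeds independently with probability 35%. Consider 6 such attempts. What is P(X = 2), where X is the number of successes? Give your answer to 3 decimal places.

X ~ Binomial(n=6, p=0.35).
P(X=2) = C(6,2) · p^2 · (1−p)^4
= 15 · 0.1225 · 0.17851 = 0.32801

0.328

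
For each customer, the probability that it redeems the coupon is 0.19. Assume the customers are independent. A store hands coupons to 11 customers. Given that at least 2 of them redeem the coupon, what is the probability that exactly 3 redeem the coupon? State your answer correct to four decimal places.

0.3239

X ~ Binomial(11, 0.19). Want P(X=3 | X≥2) = P(X=3) / P(X≥2).
P(X=3) = C(11,3)·0.19^3·0.81^8 = 0.209713
P(X≥2) = 1 − 0.098477 − 0.254095 = 0.647428
Ratio = 0.209713 / 0.647428 = 0.323917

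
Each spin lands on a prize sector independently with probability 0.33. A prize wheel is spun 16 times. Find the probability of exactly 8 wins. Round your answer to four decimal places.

0.0735

X ~ Binomial(n=16, p=0.33).
P(X=8) = C(16,8) · p^8 · (1−p)^8
= 12870 · 0.00014064 · 0.040607 = 0.073500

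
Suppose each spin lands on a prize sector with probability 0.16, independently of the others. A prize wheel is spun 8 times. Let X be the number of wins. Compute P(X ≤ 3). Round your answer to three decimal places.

0.973

X ~ Binomial(8, 0.16); P(X ≤ 3) = Σ C(8,k) p^k (1−p)^(8−k) over k:
  k=0: C(8,0)·0.16^0·0.84^8 = 0.24788
  k=1: C(8,1)·0.16^1·0.84^7 = 0.37772
  k=2: C(8,2)·0.16^2·0.84^6 = 0.25181
  k=3: C(8,3)·0.16^3·0.84^5 = 0.09593
Total = 0.97333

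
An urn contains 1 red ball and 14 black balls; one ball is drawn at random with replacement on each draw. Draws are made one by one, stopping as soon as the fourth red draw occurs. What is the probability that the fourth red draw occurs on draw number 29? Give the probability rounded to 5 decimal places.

0.01153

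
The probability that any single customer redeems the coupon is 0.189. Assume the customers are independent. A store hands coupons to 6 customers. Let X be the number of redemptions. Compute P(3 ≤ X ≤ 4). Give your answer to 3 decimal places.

X ~ Binomial(6, 0.189); P(3 ≤ X ≤ 4) = Σ C(6,k) p^k (1−p)^(6−k) over k:
  k=3: C(6,3)·0.189^3·0.811^3 = 0.07202
  k=4: C(6,4)·0.189^4·0.811^2 = 0.01259
Total = 0.08461

0.085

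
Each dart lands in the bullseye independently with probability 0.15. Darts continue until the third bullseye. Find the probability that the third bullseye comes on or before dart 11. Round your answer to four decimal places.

Finishing within 11 darts ⇔ at least 3 successes in the first 11. With X ~ Binomial(11, 0.15), P(Y ≤ 11) = 1 − P(X ≤ 2).
  k=0: C(11,0)·0.15^0·0.85^11 = 0.167343
  k=1: C(11,1)·0.15^1·0.85^10 = 0.324843
  k=2: C(11,2)·0.15^2·0.85^9 = 0.286626
1 − 0.778812 = 0.221188

0.2212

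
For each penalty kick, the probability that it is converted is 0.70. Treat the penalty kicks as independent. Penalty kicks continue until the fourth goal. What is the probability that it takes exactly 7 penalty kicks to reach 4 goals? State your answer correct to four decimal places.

0.1297

Y = trial on which the fourth success occurs; negative binomial, r=4, p=0.70.
P(Y=7) = C(6,3) · p^4 · (1−p)^3
= 20 · 0.2401 · 0.027 = 0.129654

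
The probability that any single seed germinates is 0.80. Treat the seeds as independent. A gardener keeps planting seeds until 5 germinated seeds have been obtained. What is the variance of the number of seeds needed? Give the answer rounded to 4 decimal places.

1.5625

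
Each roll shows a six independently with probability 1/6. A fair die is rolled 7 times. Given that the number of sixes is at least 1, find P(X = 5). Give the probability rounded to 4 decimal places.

0.0026

X ~ Binomial(7, 0.166667). Want P(X=5 | X≥1) = P(X=5) / P(X≥1).
P(X=5) = C(7,5)·0.166667^5·0.833333^2 = 0.001875
P(X≥1) = 1 − 0.279082 = 0.720918
Ratio = 0.001875 / 0.720918 = 0.002601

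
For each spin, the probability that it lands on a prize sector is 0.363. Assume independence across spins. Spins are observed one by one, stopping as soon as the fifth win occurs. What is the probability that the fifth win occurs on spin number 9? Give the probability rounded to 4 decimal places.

Y = trial on which the fifth success occurs; negative binomial, r=5, p=0.363.
P(Y=9) = C(8,4) · p^5 · (1−p)^4
= 70 · 0.0063028 · 0.16465 = 0.072642

0.0726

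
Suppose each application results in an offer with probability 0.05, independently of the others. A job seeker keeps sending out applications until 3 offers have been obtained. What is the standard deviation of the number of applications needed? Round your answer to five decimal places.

Y = total applications until the third success; negative binomial with r=3, p=0.05.
SD(Y) = √[r(1−p)/p²] = √(1140.0000000) = 33.7638860

33.76389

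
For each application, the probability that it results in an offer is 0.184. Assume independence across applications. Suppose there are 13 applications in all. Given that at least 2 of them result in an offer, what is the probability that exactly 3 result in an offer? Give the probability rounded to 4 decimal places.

0.3237

X ~ Binomial(13, 0.184). Want P(X=3 | X≥2) = P(X=3) / P(X≥2).
P(X=3) = C(13,3)·0.184^3·0.816^10 = 0.233196
P(X≥2) = 1 − 0.071117 − 0.208470 = 0.720413
Ratio = 0.233196 / 0.720413 = 0.323697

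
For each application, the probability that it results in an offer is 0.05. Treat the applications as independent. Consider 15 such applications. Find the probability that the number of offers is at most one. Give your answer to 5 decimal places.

X ~ Binomial(15, 0.05); P(X ≤ 1) = Σ C(15,k) p^k (1−p)^(15−k) over k:
  k=0: C(15,0)·0.05^0·0.95^15 = 0.4632912
  k=1: C(15,1)·0.05^1·0.95^14 = 0.3657562
Total = 0.8290475

0.82905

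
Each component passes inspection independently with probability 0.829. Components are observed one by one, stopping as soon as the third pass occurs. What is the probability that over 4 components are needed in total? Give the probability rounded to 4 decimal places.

Needing more than 4 components ⇔ fewer than 3 successes in the first 4. With X ~ Binomial(4, 0.829), P(Y > 4) = P(X ≤ 2).
  k=0: C(4,0)·0.829^0·0.171^4 = 0.000855
  k=1: C(4,1)·0.829^1·0.171^3 = 0.016581
  k=2: C(4,2)·0.829^2·0.171^2 = 0.120574
P(X ≤ 2) = 0.138009

0.1380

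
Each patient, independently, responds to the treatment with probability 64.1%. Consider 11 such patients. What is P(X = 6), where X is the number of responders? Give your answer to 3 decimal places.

X ~ Binomial(n=11, p=0.641).
P(X=6) = C(11,6) · p^6 · (1−p)^5
= 462 · 0.069366 · 0.0059631 = 0.19110

0.191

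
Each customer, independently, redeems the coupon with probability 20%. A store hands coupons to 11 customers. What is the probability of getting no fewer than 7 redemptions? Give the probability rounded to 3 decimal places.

0.002

X ~ Binomial(11, 0.20); P(X ≥ 7) = Σ C(11,k) p^k (1−p)^(11−k) over k:
  k=7: C(11,7)·0.20^7·0.80^4 = 0.00173
  k=8: C(11,8)·0.20^8·0.80^3 = 0.00022
  k=9: C(11,9)·0.20^9·0.80^2 = 0.00002
  k=10: C(11,10)·0.20^10·0.80^1 = 0.00000
  k=11: C(11,11)·0.20^11·0.80^0 = 0.00000
Total = 0.00197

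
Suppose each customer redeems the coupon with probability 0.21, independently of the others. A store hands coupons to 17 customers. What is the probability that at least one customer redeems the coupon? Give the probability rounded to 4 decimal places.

P(at least one) = 1 − P(none) = 1 − (1 − 0.21)^17
= 1 − 0.018183 = 0.981817

0.9818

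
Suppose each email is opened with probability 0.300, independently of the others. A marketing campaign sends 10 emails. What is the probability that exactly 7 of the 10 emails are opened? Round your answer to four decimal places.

X ~ Binomial(n=10, p=0.30).
P(X=7) = C(10,7) · p^7 · (1−p)^3
= 120 · 0.0002187 · 0.343 = 0.009002

0.0090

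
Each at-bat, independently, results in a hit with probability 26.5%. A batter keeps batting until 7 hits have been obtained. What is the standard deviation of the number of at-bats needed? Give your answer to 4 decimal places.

Y = total at-bats until the seventh success; negative binomial with r=7, p=0.265.
SD(Y) = √[r(1−p)/p²] = √(73.264507) = 8.559469

8.5595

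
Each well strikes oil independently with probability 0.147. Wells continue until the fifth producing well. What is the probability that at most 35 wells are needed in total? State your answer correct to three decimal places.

0.600

Finishing within 35 wells ⇔ at least 5 successes in the first 35. With X ~ Binomial(35, 0.147), P(Y ≤ 35) = 1 − P(X ≤ 4).
  k=0: C(35,0)·0.147^0·0.853^35 = 0.00383
  k=1: C(35,1)·0.147^1·0.853^34 = 0.02310
  k=2: C(35,2)·0.147^2·0.853^33 = 0.06768
  k=3: C(35,3)·0.147^3·0.853^32 = 0.12830
  k=4: C(35,4)·0.147^4·0.853^31 = 0.17688
1 − 0.39980 = 0.60020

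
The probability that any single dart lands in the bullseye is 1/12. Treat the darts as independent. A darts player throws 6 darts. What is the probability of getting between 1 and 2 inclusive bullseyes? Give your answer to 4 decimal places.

X ~ Binomial(6, 0.083333); P(1 ≤ X ≤ 2) = Σ C(6,k) p^k (1−p)^(6−k) over k:
  k=1: C(6,1)·0.083333^1·0.916667^5 = 0.323614
  k=2: C(6,2)·0.083333^2·0.916667^4 = 0.073549
Total = 0.397163

0.3972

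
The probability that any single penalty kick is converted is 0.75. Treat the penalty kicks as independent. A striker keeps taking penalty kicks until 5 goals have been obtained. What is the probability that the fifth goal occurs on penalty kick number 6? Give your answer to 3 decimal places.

0.297

Y = trial on which the fifth success occurs; negative binomial, r=5, p=0.75.
P(Y=6) = C(5,4) · p^5 · (1−p)^1
= 5 · 0.2373 · 0.25 = 0.29663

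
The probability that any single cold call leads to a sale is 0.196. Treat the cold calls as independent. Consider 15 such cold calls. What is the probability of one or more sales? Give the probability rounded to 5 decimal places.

P(at least one) = 1 − P(none) = 1 − (1 − 0.196)^15
= 1 − 0.0379176 = 0.9620824

0.96208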